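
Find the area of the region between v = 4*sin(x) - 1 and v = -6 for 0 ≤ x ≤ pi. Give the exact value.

8 + 5*pi

On [0, pi], (4*sin(x) - 1) - (-6) = 4*sin(x) + 5 is ≥ 0 throughout, so the area is a single integral of |4*sin(x) + 5|.
∫[0,pi] (4*sin(x) + 5) dx = 8 + 5*pi.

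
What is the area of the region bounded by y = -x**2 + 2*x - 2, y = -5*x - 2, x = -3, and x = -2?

143/6

On [-3, -2], (-x**2 + 2*x - 2) - (-5*x - 2) = -x**2 + 7*x is ≤ 0 throughout, so the area is a single integral of |-x**2 + 7*x|.
∫[-3,-2] (-x**2 + 7*x) dx = -143/6; the area of that piece is 143/6.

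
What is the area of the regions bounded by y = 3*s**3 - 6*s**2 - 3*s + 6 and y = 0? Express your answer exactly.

37/4

Set the curves equal: 3*s**3 - 6*s**2 - 3*s + 6 = 0, so 3*s**3 - 6*s**2 - 3*s + 6 = 0, which factors as 3*(s - 2)*(s - 1)*(s + 1) = 0. The curves meet at s = -1, 1, 2.
On [-1, 1], y = 3*s**3 - 6*s**2 - 3*s + 6 is on top; that piece has area ∫[-1,1] (3*s**3 - 6*s**2 - 3*s + 6) ds = 8.
On [1, 2], y = 0 is on top; that piece has area ∫[1,2] (-(3*s**3 - 6*s**2 - 3*s + 6)) ds = 5/4.
Total enclosed area = 8 + 5/4 = 37/4.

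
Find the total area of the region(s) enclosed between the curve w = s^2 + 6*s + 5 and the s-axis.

The curve meets the s-axis where s^2 + 6*s + 5 = 0, i.e. (s + 1)*(s + 5) = 0, at s = -5, -1.
On [-5, -1] the curve lies below the axis; ∫[-5,-1] (s^2 + 6*s + 5) ds = -32/3, giving area 32/3.

32/3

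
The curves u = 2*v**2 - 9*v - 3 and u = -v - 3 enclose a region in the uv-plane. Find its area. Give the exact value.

Both boundary curves give u as a function of v, so integrate with respect to v. Setting them equal: 2*v**2 - 8*v = 0, i.e. 2*v*(v - 4) = 0, so they meet at v = 0, 4.
For v in [0, 4], u = 2*v**2 - 9*v - 3 is on the left; area = ∫[0,4] (-(2*v**2 - 8*v)) dv = 64/3.

64/3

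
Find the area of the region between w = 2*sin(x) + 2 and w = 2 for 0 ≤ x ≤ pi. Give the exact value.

On [0, pi], (2*sin(x) + 2) - (2) = 2*sin(x) is ≥ 0 throughout, so the area is a single integral of |2*sin(x)|.
∫[0,pi] (2*sin(x)) dx = 4.

4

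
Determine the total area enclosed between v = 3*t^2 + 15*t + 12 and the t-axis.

The curve meets the t-axis where 3*t^2 + 15*t + 12 = 0, i.e. 3*(t + 1)*(t + 4) = 0, at t = -4, -1.
On [-4, -1] the curve lies below the axis; ∫[-4,-1] (3*t^2 + 15*t + 12) dt = -27/2, giving area 27/2.

27/2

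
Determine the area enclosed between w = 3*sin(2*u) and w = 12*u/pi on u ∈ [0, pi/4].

3/2 - 3*pi/8

On [0, pi/4], (3*sin(2*u)) - (12*u/pi) = -12*u/pi + 3*sin(2*u) is ≥ 0 throughout, so the area is a single integral of |-12*u/pi + 3*sin(2*u)|.
∫[0,pi/4] (-12*u/pi + 3*sin(2*u)) du = 3/2 - 3*pi/8.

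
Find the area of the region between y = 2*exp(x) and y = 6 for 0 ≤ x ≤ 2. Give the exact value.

-22 + 12*log(3) + 2*exp(2)

The difference (2*exp(x)) - (6) = 2*exp(x) - 6 changes sign at x = log(3) inside [0, 2], so split the integral there.
∫[0,log(3)] (2*exp(x) - 6) dx = 4 - log(729); the area of that piece is -4 + log(729).
∫[log(3),2] (2*exp(x) - 6) dx = -18 + 6*log(3) + 2*exp(2).
Total area = (-4 + log(729)) + (-18 + 6*log(3) + 2*exp(2)) = -22 + 12*log(3) + 2*exp(2).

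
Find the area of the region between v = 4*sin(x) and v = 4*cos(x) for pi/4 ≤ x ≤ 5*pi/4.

8*sqrt(2)

On [pi/4, 5*pi/4], (4*sin(x)) - (4*cos(x)) = 4*sin(x) - 4*cos(x) is ≥ 0 throughout, so the area is a single integral of |4*sin(x) - 4*cos(x)|.
∫[pi/4,5*pi/4] (4*sin(x) - 4*cos(x)) dx = 8*sqrt(2).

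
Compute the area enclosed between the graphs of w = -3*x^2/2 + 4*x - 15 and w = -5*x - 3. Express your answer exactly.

Set the curves equal: -3*x^2/2 + 4*x - 15 = -5*x - 3, so -3*x^2/2 + 9*x - 12 = 0, which factors as -3*(x - 4)*(x - 2)/2 = 0. The curves meet at x = 2, 4.
On [2, 4], w = -3*x^2/2 + 4*x - 15 is on top; that piece has area ∫[2,4] (-3*x^2/2 + 9*x - 12) dx = 2.

2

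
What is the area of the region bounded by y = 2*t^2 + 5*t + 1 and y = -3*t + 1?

64/3

Set the curves equal: 2*t^2 + 5*t + 1 = -3*t + 1, so 2*t^2 + 8*t = 0, which factors as 2*t*(t + 4) = 0. The curves meet at t = -4, 0.
On [-4, 0], y = -3*t + 1 is on top; that piece has area ∫[-4,0] (-(2*t^2 + 8*t)) dt = 64/3.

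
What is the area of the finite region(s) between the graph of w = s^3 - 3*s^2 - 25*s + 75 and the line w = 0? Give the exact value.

The curve meets the s-axis where s^3 - 3*s^2 - 25*s + 75 = 0, i.e. (s - 5)*(s - 3)*(s + 5) = 0, at s = -5, 3, 5.
On [-5, 3] the curve lies above the axis; ∫[-5,3] (s^3 - 3*s^2 - 25*s + 75) ds = 512, giving area 512.
On [3, 5] the curve lies below the axis; ∫[3,5] (s^3 - 3*s^2 - 25*s + 75) ds = -12, giving area 12.
Total area = 512 + 12 = 524.

524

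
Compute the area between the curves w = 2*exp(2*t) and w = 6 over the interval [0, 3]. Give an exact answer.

The difference (2*exp(2*t)) - (6) = 2*exp(2*t) - 6 changes sign at t = log(3)/2 inside [0, 3], so split the integral there.
∫[0,log(3)/2] (2*exp(2*t) - 6) dt = 2 - log(27); the area of that piece is -2 + log(27).
∫[log(3)/2,3] (2*exp(2*t) - 6) dt = -21 + 3*log(3) + exp(6).
Total area = (-2 + log(27)) + (-21 + 3*log(3) + exp(6)) = -23 + 6*log(3) + exp(6).

-23 + 6*log(3) + exp(6)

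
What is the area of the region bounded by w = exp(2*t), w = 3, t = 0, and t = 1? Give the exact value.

-11/2 + 3*log(3) + exp(2)/2

The difference (exp(2*t)) - (3) = exp(2*t) - 3 changes sign at t = log(3)/2 inside [0, 1], so split the integral there.
∫[0,log(3)/2] (exp(2*t) - 3) dt = 1 - 3*log(3)/2; the area of that piece is -1 + 3*log(3)/2.
∫[log(3)/2,1] (exp(2*t) - 3) dt = -9/2 + 3*log(3)/2 + exp(2)/2.
Total area = (-1 + 3*log(3)/2) + (-9/2 + 3*log(3)/2 + exp(2)/2) = -11/2 + 3*log(3) + exp(2)/2.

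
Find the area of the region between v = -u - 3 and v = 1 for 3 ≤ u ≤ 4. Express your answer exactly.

On [3, 4], (-u - 3) - (1) = -u - 4 is ≤ 0 throughout, so the area is a single integral of |-u - 4|.
∫[3,4] (-u - 4) du = -15/2; the area of that piece is 15/2.

15/2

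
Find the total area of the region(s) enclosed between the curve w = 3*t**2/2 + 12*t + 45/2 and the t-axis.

The curve meets the t-axis where 3*t**2/2 + 12*t + 45/2 = 0, i.e. 3*(t + 3)*(t + 5)/2 = 0, at t = -5, -3.
On [-5, -3] the curve lies below the axis; ∫[-5,-3] (3*t**2/2 + 12*t + 45/2) dt = -2, giving area 2.

2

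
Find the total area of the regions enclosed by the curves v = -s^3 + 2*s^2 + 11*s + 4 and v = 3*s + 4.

Set the curves equal: -s^3 + 2*s^2 + 11*s + 4 = 3*s + 4, so -s^3 + 2*s^2 + 8*s = 0, which factors as -s*(s - 4)*(s + 2) = 0. The curves meet at s = -2, 0, 4.
On [-2, 0], v = 3*s + 4 is on top; that piece has area ∫[-2,0] (-(-s^3 + 2*s^2 + 8*s)) ds = 20/3.
On [0, 4], v = -s^3 + 2*s^2 + 11*s + 4 is on top; that piece has area ∫[0,4] (-s^3 + 2*s^2 + 8*s) ds = 128/3.
Total enclosed area = 20/3 + 128/3 = 148/3.

148/3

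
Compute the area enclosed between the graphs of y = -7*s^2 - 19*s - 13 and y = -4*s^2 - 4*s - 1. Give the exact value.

Set the curves equal: -7*s^2 - 19*s - 13 = -4*s^2 - 4*s - 1, so -3*s^2 - 15*s - 12 = 0, which factors as -3*(s + 1)*(s + 4) = 0. The curves meet at s = -4, -1.
On [-4, -1], y = -7*s^2 - 19*s - 13 is on top; that piece has area ∫[-4,-1] (-3*s^2 - 15*s - 12) ds = 27/2.

27/2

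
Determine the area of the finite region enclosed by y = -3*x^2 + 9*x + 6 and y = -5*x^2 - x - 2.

Set the curves equal: -3*x^2 + 9*x + 6 = -5*x^2 - x - 2, so 2*x^2 + 10*x + 8 = 0, which factors as 2*(x + 1)*(x + 4) = 0. The curves meet at x = -4, -1.
On [-4, -1], y = -5*x^2 - x - 2 is on top; that piece has area ∫[-4,-1] (-(2*x^2 + 10*x + 8)) dx = 9.

9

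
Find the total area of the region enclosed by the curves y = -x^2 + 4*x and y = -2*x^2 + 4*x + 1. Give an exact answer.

4/3

Set the curves equal: -x^2 + 4*x = -2*x^2 + 4*x + 1, so x^2 - 1 = 0, which factors as (x - 1)*(x + 1) = 0. The curves meet at x = -1, 1.
On [-1, 1], y = -2*x^2 + 4*x + 1 is on top; that piece has area ∫[-1,1] (-(x^2 - 1)) dx = 4/3.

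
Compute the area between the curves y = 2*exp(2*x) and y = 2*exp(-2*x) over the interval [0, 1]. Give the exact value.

-2 + exp(-2) + exp(2)

On [0, 1], (2*exp(2*x)) - (2*exp(-2*x)) = 2*exp(2*x) - 2*exp(-2*x) is ≥ 0 throughout, so the area is a single integral of |2*exp(2*x) - 2*exp(-2*x)|.
∫[0,1] (2*exp(2*x) - 2*exp(-2*x)) dx = -2 + exp(-2) + exp(2).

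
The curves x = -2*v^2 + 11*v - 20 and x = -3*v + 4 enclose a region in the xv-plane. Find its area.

Both boundary curves give x as a function of v, so integrate with respect to v. Setting them equal: -2*v^2 + 14*v - 24 = 0, i.e. -2*(v - 4)*(v - 3) = 0, so they meet at v = 3, 4.
For v in [3, 4], x = -2*v^2 + 11*v - 20 is on the right; area = ∫[3,4] (-2*v^2 + 14*v - 24) dv = 1/3.

1/3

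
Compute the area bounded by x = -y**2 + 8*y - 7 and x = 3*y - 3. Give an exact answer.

9/2

Both boundary curves give x as a function of y, so integrate with respect to y. Setting them equal: -y**2 + 5*y - 4 = 0, i.e. -(y - 4)*(y - 1) = 0, so they meet at y = 1, 4.
For y in [1, 4], x = -y**2 + 8*y - 7 is on the right; area = ∫[1,4] (-y**2 + 5*y - 4) dy = 9/2.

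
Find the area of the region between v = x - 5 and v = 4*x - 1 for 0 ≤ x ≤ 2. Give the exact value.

14

On [0, 2], (x - 5) - (4*x - 1) = -3*x - 4 is ≤ 0 throughout, so the area is a single integral of |-3*x - 4|.
∫[0,2] (-3*x - 4) dx = -14; the area of that piece is 14.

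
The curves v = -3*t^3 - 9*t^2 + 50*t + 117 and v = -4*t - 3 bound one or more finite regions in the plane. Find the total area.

Set the curves equal: -3*t^3 - 9*t^2 + 50*t + 117 = -4*t - 3, so -3*t^3 - 9*t^2 + 54*t + 120 = 0, which factors as -3*(t - 4)*(t + 2)*(t + 5) = 0. The curves meet at t = -5, -2, 4.
On [-5, -2], v = -4*t - 3 is on top; that piece has area ∫[-5,-2] (-(-3*t^3 - 9*t^2 + 54*t + 120)) dt = 405/4.
On [-2, 4], v = -3*t^3 - 9*t^2 + 50*t + 117 is on top; that piece has area ∫[-2,4] (-3*t^3 - 9*t^2 + 54*t + 120) dt = 648.
Total enclosed area = 405/4 + 648 = 2997/4.

2997/4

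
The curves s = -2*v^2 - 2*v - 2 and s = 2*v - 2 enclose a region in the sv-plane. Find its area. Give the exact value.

8/3

Both boundary curves give s as a function of v, so integrate with respect to v. Setting them equal: -2*v^2 - 4*v = 0, i.e. -2*v*(v + 2) = 0, so they meet at v = -2, 0.
For v in [-2, 0], s = -2*v^2 - 2*v - 2 is on the right; area = ∫[-2,0] (-2*v^2 - 4*v) dv = 8/3.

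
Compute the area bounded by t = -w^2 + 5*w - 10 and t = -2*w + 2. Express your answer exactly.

1/6

Both boundary curves give t as a function of w, so integrate with respect to w. Setting them equal: -w^2 + 7*w - 12 = 0, i.e. -(w - 4)*(w - 3) = 0, so they meet at w = 3, 4.
For w in [3, 4], t = -w^2 + 5*w - 10 is on the right; area = ∫[3,4] (-w^2 + 7*w - 12) dw = 1/6.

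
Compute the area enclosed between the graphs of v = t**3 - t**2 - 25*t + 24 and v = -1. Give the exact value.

Set the curves equal: t**3 - t**2 - 25*t + 24 = -1, so t**3 - t**2 - 25*t + 25 = 0, which factors as (t - 5)*(t - 1)*(t + 5) = 0. The curves meet at t = -5, 1, 5.
On [-5, 1], v = t**3 - t**2 - 25*t + 24 is on top; that piece has area ∫[-5,1] (t**3 - t**2 - 25*t + 25) dt = 252.
On [1, 5], v = -1 is on top; that piece has area ∫[1,5] (-(t**3 - t**2 - 25*t + 25)) dt = 256/3.
Total enclosed area = 252 + 256/3 = 1012/3.

1012/3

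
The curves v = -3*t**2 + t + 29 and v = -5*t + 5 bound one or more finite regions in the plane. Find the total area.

108

Set the curves equal: -3*t**2 + t + 29 = -5*t + 5, so -3*t**2 + 6*t + 24 = 0, which factors as -3*(t - 4)*(t + 2) = 0. The curves meet at t = -2, 4.
On [-2, 4], v = -3*t**2 + t + 29 is on top; that piece has area ∫[-2,4] (-3*t**2 + 6*t + 24) dt = 108.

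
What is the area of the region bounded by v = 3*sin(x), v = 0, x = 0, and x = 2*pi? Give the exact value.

12

The difference (3*sin(x)) - (0) = 3*sin(x) changes sign at x = pi inside [0, 2*pi], so split the integral there.
∫[0,pi] (3*sin(x)) dx = 6.
∫[pi,2*pi] (3*sin(x)) dx = -6; the area of that piece is 6.
Total area = 6 + 6 = 12.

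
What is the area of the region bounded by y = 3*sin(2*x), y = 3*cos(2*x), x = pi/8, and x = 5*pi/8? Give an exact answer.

On [pi/8, 5*pi/8], (3*sin(2*x)) - (3*cos(2*x)) = 3*sin(2*x) - 3*cos(2*x) is ≥ 0 throughout, so the area is a single integral of |3*sin(2*x) - 3*cos(2*x)|.
∫[pi/8,5*pi/8] (3*sin(2*x) - 3*cos(2*x)) dx = 3*sqrt(2).

3*sqrt(2)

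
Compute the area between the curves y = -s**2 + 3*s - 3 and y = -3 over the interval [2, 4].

The difference (-s**2 + 3*s - 3) - (-3) = -s**2 + 3*s changes sign at s = 3 inside [2, 4], so split the integral there.
∫[2,3] (-s**2 + 3*s) ds = 7/6.
∫[3,4] (-s**2 + 3*s) ds = -11/6; the area of that piece is 11/6.
Total area = 7/6 + 11/6 = 3.

3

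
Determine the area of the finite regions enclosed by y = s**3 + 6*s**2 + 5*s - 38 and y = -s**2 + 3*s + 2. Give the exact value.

Set the curves equal: s**3 + 6*s**2 + 5*s - 38 = -s**2 + 3*s + 2, so s**3 + 7*s**2 + 2*s - 40 = 0, which factors as (s - 2)*(s + 4)*(s + 5) = 0. The curves meet at s = -5, -4, 2.
On [-5, -4], y = s**3 + 6*s**2 + 5*s - 38 is on top; that piece has area ∫[-5,-4] (s**3 + 7*s**2 + 2*s - 40) ds = 13/12.
On [-4, 2], y = -s**2 + 3*s + 2 is on top; that piece has area ∫[-4,2] (-(s**3 + 7*s**2 + 2*s - 40)) ds = 144.
Total enclosed area = 13/12 + 144 = 1741/12.

1741/12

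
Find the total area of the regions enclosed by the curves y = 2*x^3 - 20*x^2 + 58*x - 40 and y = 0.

71/3

Set the curves equal: 2*x^3 - 20*x^2 + 58*x - 40 = 0, so 2*x^3 - 20*x^2 + 58*x - 40 = 0, which factors as 2*(x - 5)*(x - 4)*(x - 1) = 0. The curves meet at x = 1, 4, 5.
On [1, 4], y = 2*x^3 - 20*x^2 + 58*x - 40 is on top; that piece has area ∫[1,4] (2*x^3 - 20*x^2 + 58*x - 40) dx = 45/2.
On [4, 5], y = 0 is on top; that piece has area ∫[4,5] (-(2*x^3 - 20*x^2 + 58*x - 40)) dx = 7/6.
Total enclosed area = 45/2 + 7/6 = 71/3.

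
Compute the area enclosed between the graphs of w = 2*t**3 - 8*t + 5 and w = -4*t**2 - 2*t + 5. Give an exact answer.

71/3

Set the curves equal: 2*t**3 - 8*t + 5 = -4*t**2 - 2*t + 5, so 2*t**3 + 4*t**2 - 6*t = 0, which factors as 2*t*(t - 1)*(t + 3) = 0. The curves meet at t = -3, 0, 1.
On [-3, 0], w = 2*t**3 - 8*t + 5 is on top; that piece has area ∫[-3,0] (2*t**3 + 4*t**2 - 6*t) dt = 45/2.
On [0, 1], w = -4*t**2 - 2*t + 5 is on top; that piece has area ∫[0,1] (-(2*t**3 + 4*t**2 - 6*t)) dt = 7/6.
Total enclosed area = 45/2 + 7/6 = 71/3.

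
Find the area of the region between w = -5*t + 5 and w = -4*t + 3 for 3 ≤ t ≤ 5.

4

On [3, 5], (-5*t + 5) - (-4*t + 3) = -t + 2 is ≤ 0 throughout, so the area is a single integral of |-t + 2|.
∫[3,5] (-t + 2) dt = -4; the area of that piece is 4.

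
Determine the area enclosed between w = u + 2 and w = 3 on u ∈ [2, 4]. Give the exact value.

4

On [2, 4], (u + 2) - (3) = u - 1 is ≥ 0 throughout, so the area is a single integral of |u - 1|.
∫[2,4] (u - 1) du = 4.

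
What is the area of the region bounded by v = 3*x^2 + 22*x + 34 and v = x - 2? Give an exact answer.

1/2

Set the curves equal: 3*x^2 + 22*x + 34 = x - 2, so 3*x^2 + 21*x + 36 = 0, which factors as 3*(x + 3)*(x + 4) = 0. The curves meet at x = -4, -3.
On [-4, -3], v = x - 2 is on top; that piece has area ∫[-4,-3] (-(3*x^2 + 21*x + 36)) dx = 1/2.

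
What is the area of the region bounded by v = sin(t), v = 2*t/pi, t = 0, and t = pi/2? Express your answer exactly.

On [0, pi/2], (sin(t)) - (2*t/pi) = -2*t/pi + sin(t) is ≥ 0 throughout, so the area is a single integral of |-2*t/pi + sin(t)|.
∫[0,pi/2] (-2*t/pi + sin(t)) dt = 1 - pi/4.

1 - pi/4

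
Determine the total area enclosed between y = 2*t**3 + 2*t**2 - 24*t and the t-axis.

937/6

The curve meets the t-axis where 2*t**3 + 2*t**2 - 24*t = 0, i.e. 2*t*(t - 3)*(t + 4) = 0, at t = -4, 0, 3.
On [-4, 0] the curve lies above the axis; ∫[-4,0] (2*t**3 + 2*t**2 - 24*t) dt = 320/3, giving area 320/3.
On [0, 3] the curve lies below the axis; ∫[0,3] (2*t**3 + 2*t**2 - 24*t) dt = -99/2, giving area 99/2.
Total area = 320/3 + 99/2 = 937/6.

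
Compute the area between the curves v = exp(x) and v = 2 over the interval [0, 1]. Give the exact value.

The difference (exp(x)) - (2) = exp(x) - 2 changes sign at x = log(2) inside [0, 1], so split the integral there.
∫[0,log(2)] (exp(x) - 2) dx = 1 - log(4); the area of that piece is -1 + log(4).
∫[log(2),1] (exp(x) - 2) dx = -4 + 2*log(2) + exp(1).
Total area = (-1 + log(4)) + (-4 + 2*log(2) + exp(1)) = -5 + exp(1) + 4*log(2).

-5 + exp(1) + 4*log(2)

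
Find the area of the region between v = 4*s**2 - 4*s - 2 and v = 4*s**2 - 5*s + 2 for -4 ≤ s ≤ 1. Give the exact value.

55/2

On [-4, 1], (4*s**2 - 4*s - 2) - (4*s**2 - 5*s + 2) = s - 4 is ≤ 0 throughout, so the area is a single integral of |s - 4|.
∫[-4,1] (s - 4) ds = -55/2; the area of that piece is 55/2.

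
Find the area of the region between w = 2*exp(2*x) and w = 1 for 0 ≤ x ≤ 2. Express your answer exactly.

-3 + exp(4)

On [0, 2], (2*exp(2*x)) - (1) = 2*exp(2*x) - 1 is ≥ 0 throughout, so the area is a single integral of |2*exp(2*x) - 1|.
∫[0,2] (2*exp(2*x) - 1) dx = -3 + exp(4).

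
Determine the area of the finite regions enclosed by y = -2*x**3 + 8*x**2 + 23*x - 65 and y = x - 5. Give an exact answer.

863/3

Set the curves equal: -2*x**3 + 8*x**2 + 23*x - 65 = x - 5, so -2*x**3 + 8*x**2 + 22*x - 60 = 0, which factors as -2*(x - 5)*(x - 2)*(x + 3) = 0. The curves meet at x = -3, 2, 5.
On [-3, 2], y = x - 5 is on top; that piece has area ∫[-3,2] (-(-2*x**3 + 8*x**2 + 22*x - 60)) dx = 1375/6.
On [2, 5], y = -2*x**3 + 8*x**2 + 23*x - 65 is on top; that piece has area ∫[2,5] (-2*x**3 + 8*x**2 + 22*x - 60) dx = 117/2.
Total enclosed area = 1375/6 + 117/2 = 863/3.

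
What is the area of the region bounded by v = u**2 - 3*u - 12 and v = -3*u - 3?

Set the curves equal: u**2 - 3*u - 12 = -3*u - 3, so u**2 - 9 = 0, which factors as (u - 3)*(u + 3) = 0. The curves meet at u = -3, 3.
On [-3, 3], v = -3*u - 3 is on top; that piece has area ∫[-3,3] (-(u**2 - 9)) du = 36.

36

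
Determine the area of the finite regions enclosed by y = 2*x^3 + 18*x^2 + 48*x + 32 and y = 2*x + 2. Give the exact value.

Set the curves equal: 2*x^3 + 18*x^2 + 48*x + 32 = 2*x + 2, so 2*x^3 + 18*x^2 + 46*x + 30 = 0, which factors as 2*(x + 1)*(x + 3)*(x + 5) = 0. The curves meet at x = -5, -3, -1.
On [-5, -3], y = 2*x^3 + 18*x^2 + 48*x + 32 is on top; that piece has area ∫[-5,-3] (2*x^3 + 18*x^2 + 46*x + 30) dx = 8.
On [-3, -1], y = 2*x + 2 is on top; that piece has area ∫[-3,-1] (-(2*x^3 + 18*x^2 + 46*x + 30)) dx = 8.
Total enclosed area = 8 + 8 = 16.

16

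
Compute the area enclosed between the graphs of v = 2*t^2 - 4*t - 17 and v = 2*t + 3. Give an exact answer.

Set the curves equal: 2*t^2 - 4*t - 17 = 2*t + 3, so 2*t^2 - 6*t - 20 = 0, which factors as 2*(t - 5)*(t + 2) = 0. The curves meet at t = -2, 5.
On [-2, 5], v = 2*t + 3 is on top; that piece has area ∫[-2,5] (-(2*t^2 - 6*t - 20)) dt = 343/3.

343/3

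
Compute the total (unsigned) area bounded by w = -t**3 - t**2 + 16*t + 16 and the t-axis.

863/6

The curve meets the t-axis where -t**3 - t**2 + 16*t + 16 = 0, i.e. -(t - 4)*(t + 1)*(t + 4) = 0, at t = -4, -1, 4.
On [-4, -1] the curve lies below the axis; ∫[-4,-1] (-t**3 - t**2 + 16*t + 16) dt = -117/4, giving area 117/4.
On [-1, 4] the curve lies above the axis; ∫[-1,4] (-t**3 - t**2 + 16*t + 16) dt = 1375/12, giving area 1375/12.
Total area = 117/4 + 1375/12 = 863/6.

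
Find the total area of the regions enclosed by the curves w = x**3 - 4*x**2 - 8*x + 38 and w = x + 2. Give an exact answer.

1741/12

Set the curves equal: x**3 - 4*x**2 - 8*x + 38 = x + 2, so x**3 - 4*x**2 - 9*x + 36 = 0, which factors as (x - 4)*(x - 3)*(x + 3) = 0. The curves meet at x = -3, 3, 4.
On [-3, 3], w = x**3 - 4*x**2 - 8*x + 38 is on top; that piece has area ∫[-3,3] (x**3 - 4*x**2 - 9*x + 36) dx = 144.
On [3, 4], w = x + 2 is on top; that piece has area ∫[3,4] (-(x**3 - 4*x**2 - 9*x + 36)) dx = 13/12.
Total enclosed area = 144 + 13/12 = 1741/12.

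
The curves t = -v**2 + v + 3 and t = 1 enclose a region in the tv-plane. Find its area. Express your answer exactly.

Both boundary curves give t as a function of v, so integrate with respect to v. Setting them equal: -v**2 + v + 2 = 0, i.e. -(v - 2)*(v + 1) = 0, so they meet at v = -1, 2.
For v in [-1, 2], t = -v**2 + v + 3 is on the right; area = ∫[-1,2] (-v**2 + v + 2) dv = 9/2.

9/2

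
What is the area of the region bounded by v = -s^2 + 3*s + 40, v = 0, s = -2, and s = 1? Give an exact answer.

225/2

On [-2, 1], (-s^2 + 3*s + 40) - (0) = -s^2 + 3*s + 40 is ≥ 0 throughout, so the area is a single integral of |-s^2 + 3*s + 40|.
∫[-2,1] (-s^2 + 3*s + 40) ds = 225/2.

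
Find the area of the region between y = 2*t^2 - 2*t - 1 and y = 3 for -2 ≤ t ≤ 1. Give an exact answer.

31/3

The difference (2*t^2 - 2*t - 1) - (3) = 2*t^2 - 2*t - 4 changes sign at t = -1 inside [-2, 1], so split the integral there.
∫[-2,-1] (2*t^2 - 2*t - 4) dt = 11/3.
∫[-1,1] (2*t^2 - 2*t - 4) dt = -20/3; the area of that piece is 20/3.
Total area = 11/3 + 20/3 = 31/3.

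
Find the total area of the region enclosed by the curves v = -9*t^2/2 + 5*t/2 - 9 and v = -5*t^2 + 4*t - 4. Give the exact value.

343/12

Set the curves equal: -9*t^2/2 + 5*t/2 - 9 = -5*t^2 + 4*t - 4, so t^2/2 - 3*t/2 - 5 = 0, which factors as (t - 5)*(t + 2)/2 = 0. The curves meet at t = -2, 5.
On [-2, 5], v = -5*t^2 + 4*t - 4 is on top; that piece has area ∫[-2,5] (-(t^2/2 - 3*t/2 - 5)) dt = 343/12.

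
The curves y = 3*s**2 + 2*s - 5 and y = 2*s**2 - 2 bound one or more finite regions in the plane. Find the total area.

32/3

Set the curves equal: 3*s**2 + 2*s - 5 = 2*s**2 - 2, so s**2 + 2*s - 3 = 0, which factors as (s - 1)*(s + 3) = 0. The curves meet at s = -3, 1.
On [-3, 1], y = 2*s**2 - 2 is on top; that piece has area ∫[-3,1] (-(s**2 + 2*s - 3)) ds = 32/3.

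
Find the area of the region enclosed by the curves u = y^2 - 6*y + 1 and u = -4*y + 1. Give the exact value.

4/3

Both boundary curves give u as a function of y, so integrate with respect to y. Setting them equal: y^2 - 2*y = 0, i.e. y*(y - 2) = 0, so they meet at y = 0, 2.
For y in [0, 2], u = y^2 - 6*y + 1 is on the left; area = ∫[0,2] (-(y^2 - 2*y)) dy = 4/3.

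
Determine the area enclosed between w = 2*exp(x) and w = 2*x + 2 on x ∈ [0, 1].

-5 + 2*exp(1)

On [0, 1], (2*exp(x)) - (2*x + 2) = -2*x + 2*exp(x) - 2 is ≥ 0 throughout, so the area is a single integral of |-2*x + 2*exp(x) - 2|.
∫[0,1] (-2*x + 2*exp(x) - 2) dx = -5 + 2*exp(1).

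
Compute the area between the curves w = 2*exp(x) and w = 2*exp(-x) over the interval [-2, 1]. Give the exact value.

-8 + 2*exp(-2) + 2*exp(-1) + 2*exp(1) + 2*exp(2)

The difference (2*exp(x)) - (2*exp(-x)) = 2*exp(x) - 2*exp(-x) changes sign at x = 0 inside [-2, 1], so split the integral there.
∫[-2,0] (2*exp(x) - 2*exp(-x)) dx = -2*exp(2) - 2*exp(-2) + 4; the area of that piece is -4 + 2*exp(-2) + 2*exp(2).
∫[0,1] (2*exp(x) - 2*exp(-x)) dx = -4 + 2*exp(-1) + 2*exp(1).
Total area = (-4 + 2*exp(-2) + 2*exp(2)) + (-4 + 2*exp(-1) + 2*exp(1)) = -8 + 2*exp(-2) + 2*exp(-1) + 2*exp(1) + 2*exp(2).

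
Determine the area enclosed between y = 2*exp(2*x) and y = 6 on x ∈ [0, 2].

The difference (2*exp(2*x)) - (6) = 2*exp(2*x) - 6 changes sign at x = log(3)/2 inside [0, 2], so split the integral there.
∫[0,log(3)/2] (2*exp(2*x) - 6) dx = 2 - log(27); the area of that piece is -2 + log(27).
∫[log(3)/2,2] (2*exp(2*x) - 6) dx = -15 + 3*log(3) + exp(4).
Total area = (-2 + log(27)) + (-15 + 3*log(3) + exp(4)) = -17 + 6*log(3) + exp(4).

-17 + 6*log(3) + exp(4)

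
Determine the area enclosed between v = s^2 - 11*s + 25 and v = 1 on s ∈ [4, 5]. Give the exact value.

31/6

On [4, 5], (s^2 - 11*s + 25) - (1) = s^2 - 11*s + 24 is ≤ 0 throughout, so the area is a single integral of |s^2 - 11*s + 24|.
∫[4,5] (s^2 - 11*s + 24) ds = -31/6; the area of that piece is 31/6.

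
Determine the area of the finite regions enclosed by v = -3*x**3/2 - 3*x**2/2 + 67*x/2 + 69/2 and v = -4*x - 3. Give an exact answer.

Set the curves equal: -3*x**3/2 - 3*x**2/2 + 67*x/2 + 69/2 = -4*x - 3, so -3*x**3/2 - 3*x**2/2 + 75*x/2 + 75/2 = 0, which factors as -3*(x - 5)*(x + 1)*(x + 5)/2 = 0. The curves meet at x = -5, -1, 5.
On [-5, -1], v = -4*x - 3 is on top; that piece has area ∫[-5,-1] (-(-3*x**3/2 - 3*x**2/2 + 75*x/2 + 75/2)) dx = 128.
On [-1, 5], v = -3*x**3/2 - 3*x**2/2 + 67*x/2 + 69/2 is on top; that piece has area ∫[-1,5] (-3*x**3/2 - 3*x**2/2 + 75*x/2 + 75/2) dx = 378.
Total enclosed area = 128 + 378 = 506.

506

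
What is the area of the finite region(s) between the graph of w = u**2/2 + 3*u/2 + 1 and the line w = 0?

1/12

The curve meets the u-axis where u**2/2 + 3*u/2 + 1 = 0, i.e. (u + 1)*(u + 2)/2 = 0, at u = -2, -1.
On [-2, -1] the curve lies below the axis; ∫[-2,-1] (u**2/2 + 3*u/2 + 1) du = -1/12, giving area 1/12.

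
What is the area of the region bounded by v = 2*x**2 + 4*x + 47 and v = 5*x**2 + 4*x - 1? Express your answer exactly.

256

Set the curves equal: 2*x**2 + 4*x + 47 = 5*x**2 + 4*x - 1, so -3*x**2 + 48 = 0, which factors as -3*(x - 4)*(x + 4) = 0. The curves meet at x = -4, 4.
On [-4, 4], v = 2*x**2 + 4*x + 47 is on top; that piece has area ∫[-4,4] (-3*x**2 + 48) dx = 256.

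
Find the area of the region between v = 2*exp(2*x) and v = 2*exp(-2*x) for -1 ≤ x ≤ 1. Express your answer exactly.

The difference (2*exp(2*x)) - (2*exp(-2*x)) = 2*exp(2*x) - 2*exp(-2*x) changes sign at x = 0 inside [-1, 1], so split the integral there.
∫[-1,0] (2*exp(2*x) - 2*exp(-2*x)) dx = -exp(2) - exp(-2) + 2; the area of that piece is -2 + exp(-2) + exp(2).
∫[0,1] (2*exp(2*x) - 2*exp(-2*x)) dx = -2 + exp(-2) + exp(2).
Total area = (-2 + exp(-2) + exp(2)) + (-2 + exp(-2) + exp(2)) = -4 + 2*exp(-2) + 2*exp(2).

-4 + 2*exp(-2) + 2*exp(2)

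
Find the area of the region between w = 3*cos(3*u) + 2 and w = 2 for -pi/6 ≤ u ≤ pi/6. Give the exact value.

2

On [-pi/6, pi/6], (3*cos(3*u) + 2) - (2) = 3*cos(3*u) is ≥ 0 throughout, so the area is a single integral of |3*cos(3*u)|.
∫[-pi/6,pi/6] (3*cos(3*u)) du = 2.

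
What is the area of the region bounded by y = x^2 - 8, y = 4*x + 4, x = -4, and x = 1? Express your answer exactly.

The difference (x^2 - 8) - (4*x + 4) = x^2 - 4*x - 12 changes sign at x = -2 inside [-4, 1], so split the integral there.
∫[-4,-2] (x^2 - 4*x - 12) dx = 56/3.
∫[-2,1] (x^2 - 4*x - 12) dx = -27; the area of that piece is 27.
Total area = 56/3 + 27 = 137/3.

137/3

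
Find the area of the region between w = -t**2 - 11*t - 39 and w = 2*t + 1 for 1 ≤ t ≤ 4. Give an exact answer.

477/2

On [1, 4], (-t**2 - 11*t - 39) - (2*t + 1) = -t**2 - 13*t - 40 is ≤ 0 throughout, so the area is a single integral of |-t**2 - 13*t - 40|.
∫[1,4] (-t**2 - 13*t - 40) dt = -477/2; the area of that piece is 477/2.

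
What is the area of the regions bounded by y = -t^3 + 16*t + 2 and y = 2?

Set the curves equal: -t^3 + 16*t + 2 = 2, so -t^3 + 16*t = 0, which factors as -t*(t - 4)*(t + 4) = 0. The curves meet at t = -4, 0, 4.
On [-4, 0], y = 2 is on top; that piece has area ∫[-4,0] (-(-t^3 + 16*t)) dt = 64.
On [0, 4], y = -t^3 + 16*t + 2 is on top; that piece has area ∫[0,4] (-t^3 + 16*t) dt = 64.
Total enclosed area = 64 + 64 = 128.

128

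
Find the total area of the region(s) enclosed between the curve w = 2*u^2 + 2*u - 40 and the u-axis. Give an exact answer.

243

The curve meets the u-axis where 2*u^2 + 2*u - 40 = 0, i.e. 2*(u - 4)*(u + 5) = 0, at u = -5, 4.
On [-5, 4] the curve lies below the axis; ∫[-5,4] (2*u^2 + 2*u - 40) du = -243, giving area 243.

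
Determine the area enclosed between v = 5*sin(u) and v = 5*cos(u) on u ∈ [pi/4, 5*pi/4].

10*sqrt(2)

On [pi/4, 5*pi/4], (5*sin(u)) - (5*cos(u)) = 5*sin(u) - 5*cos(u) is ≥ 0 throughout, so the area is a single integral of |5*sin(u) - 5*cos(u)|.
∫[pi/4,5*pi/4] (5*sin(u) - 5*cos(u)) du = 10*sqrt(2).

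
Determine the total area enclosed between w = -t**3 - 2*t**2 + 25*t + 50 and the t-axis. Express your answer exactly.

2459/6

The curve meets the t-axis where -t**3 - 2*t**2 + 25*t + 50 = 0, i.e. -(t - 5)*(t + 2)*(t + 5) = 0, at t = -5, -2, 5.
On [-5, -2] the curve lies below the axis; ∫[-5,-2] (-t**3 - 2*t**2 + 25*t + 50) dt = -153/4, giving area 153/4.
On [-2, 5] the curve lies above the axis; ∫[-2,5] (-t**3 - 2*t**2 + 25*t + 50) dt = 4459/12, giving area 4459/12.
Total area = 153/4 + 4459/12 = 2459/6.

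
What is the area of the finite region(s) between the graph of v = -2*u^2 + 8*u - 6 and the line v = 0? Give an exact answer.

The curve meets the u-axis where -2*u^2 + 8*u - 6 = 0, i.e. -2*(u - 3)*(u - 1) = 0, at u = 1, 3.
On [1, 3] the curve lies above the axis; ∫[1,3] (-2*u^2 + 8*u - 6) du = 8/3, giving area 8/3.

8/3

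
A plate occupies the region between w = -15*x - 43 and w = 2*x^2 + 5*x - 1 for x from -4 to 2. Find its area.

560/3

The difference (-15*x - 43) - (2*x^2 + 5*x - 1) = -2*x^2 - 20*x - 42 changes sign at x = -3 inside [-4, 2], so split the integral there.
∫[-4,-3] (-2*x^2 - 20*x - 42) dx = 10/3.
∫[-3,2] (-2*x^2 - 20*x - 42) dx = -550/3; the area of that piece is 550/3.
Total area = 10/3 + 550/3 = 560/3.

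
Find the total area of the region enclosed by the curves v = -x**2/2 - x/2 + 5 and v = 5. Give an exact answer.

1/12

Set the curves equal: -x**2/2 - x/2 + 5 = 5, so -x**2/2 - x/2 = 0, which factors as -x*(x + 1)/2 = 0. The curves meet at x = -1, 0.
On [-1, 0], v = -x**2/2 - x/2 + 5 is on top; that piece has area ∫[-1,0] (-x**2/2 - x/2) dx = 1/12.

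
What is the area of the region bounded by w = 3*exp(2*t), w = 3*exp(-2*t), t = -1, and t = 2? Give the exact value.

The difference (3*exp(2*t)) - (3*exp(-2*t)) = 3*exp(2*t) - 3*exp(-2*t) changes sign at t = 0 inside [-1, 2], so split the integral there.
∫[-1,0] (3*exp(2*t) - 3*exp(-2*t)) dt = -3*exp(2)/2 - 3*exp(-2)/2 + 3; the area of that piece is -3 + 3*exp(-2)/2 + 3*exp(2)/2.
∫[0,2] (3*exp(2*t) - 3*exp(-2*t)) dt = -3 + 3*exp(-4)/2 + 3*exp(4)/2.
Total area = (-3 + 3*exp(-2)/2 + 3*exp(2)/2) + (-3 + 3*exp(-4)/2 + 3*exp(4)/2) = -6 + 3*exp(-4)/2 + 3*exp(-2)/2 + 3*exp(2)/2 + 3*exp(4)/2.

-6 + 3*exp(-4)/2 + 3*exp(-2)/2 + 3*exp(2)/2 + 3*exp(4)/2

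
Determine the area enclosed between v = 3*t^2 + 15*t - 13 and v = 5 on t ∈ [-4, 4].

259

The difference (3*t^2 + 15*t - 13) - (5) = 3*t^2 + 15*t - 18 changes sign at t = 1 inside [-4, 4], so split the integral there.
∫[-4,1] (3*t^2 + 15*t - 18) dt = -275/2; the area of that piece is 275/2.
∫[1,4] (3*t^2 + 15*t - 18) dt = 243/2.
Total area = 275/2 + 243/2 = 259.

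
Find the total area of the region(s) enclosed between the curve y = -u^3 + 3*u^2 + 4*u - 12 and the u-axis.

The curve meets the u-axis where -u^3 + 3*u^2 + 4*u - 12 = 0, i.e. -(u - 3)*(u - 2)*(u + 2) = 0, at u = -2, 2, 3.
On [-2, 2] the curve lies below the axis; ∫[-2,2] (-u^3 + 3*u^2 + 4*u - 12) du = -32, giving area 32.
On [2, 3] the curve lies above the axis; ∫[2,3] (-u^3 + 3*u^2 + 4*u - 12) du = 3/4, giving area 3/4.
Total area = 32 + 3/4 = 131/4.

131/4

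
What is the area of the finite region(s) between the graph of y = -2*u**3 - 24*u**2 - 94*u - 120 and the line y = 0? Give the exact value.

1

The curve meets the u-axis where -2*u**3 - 24*u**2 - 94*u - 120 = 0, i.e. -2*(u + 3)*(u + 4)*(u + 5) = 0, at u = -5, -4, -3.
On [-5, -4] the curve lies below the axis; ∫[-5,-4] (-2*u**3 - 24*u**2 - 94*u - 120) du = -1/2, giving area 1/2.
On [-4, -3] the curve lies above the axis; ∫[-4,-3] (-2*u**3 - 24*u**2 - 94*u - 120) du = 1/2, giving area 1/2.
Total area = 1/2 + 1/2 = 1.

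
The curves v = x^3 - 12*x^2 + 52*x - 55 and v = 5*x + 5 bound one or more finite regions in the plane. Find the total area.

Set the curves equal: x^3 - 12*x^2 + 52*x - 55 = 5*x + 5, so x^3 - 12*x^2 + 47*x - 60 = 0, which factors as (x - 5)*(x - 4)*(x - 3) = 0. The curves meet at x = 3, 4, 5.
On [3, 4], v = x^3 - 12*x^2 + 52*x - 55 is on top; that piece has area ∫[3,4] (x^3 - 12*x^2 + 47*x - 60) dx = 1/4.
On [4, 5], v = 5*x + 5 is on top; that piece has area ∫[4,5] (-(x^3 - 12*x^2 + 47*x - 60)) dx = 1/4.
Total enclosed area = 1/4 + 1/4 = 1/2.

1/2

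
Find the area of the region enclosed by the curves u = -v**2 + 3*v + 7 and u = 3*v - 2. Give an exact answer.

36

Both boundary curves give u as a function of v, so integrate with respect to v. Setting them equal: -v**2 + 9 = 0, i.e. -(v - 3)*(v + 3) = 0, so they meet at v = -3, 3.
For v in [-3, 3], u = -v**2 + 3*v + 7 is on the right; area = ∫[-3,3] (-v**2 + 9) dv = 36.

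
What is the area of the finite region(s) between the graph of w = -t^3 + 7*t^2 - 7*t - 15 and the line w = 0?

148/3

The curve meets the t-axis where -t^3 + 7*t^2 - 7*t - 15 = 0, i.e. -(t - 5)*(t - 3)*(t + 1) = 0, at t = -1, 3, 5.
On [-1, 3] the curve lies below the axis; ∫[-1,3] (-t^3 + 7*t^2 - 7*t - 15) dt = -128/3, giving area 128/3.
On [3, 5] the curve lies above the axis; ∫[3,5] (-t^3 + 7*t^2 - 7*t - 15) dt = 20/3, giving area 20/3.
Total area = 128/3 + 20/3 = 148/3.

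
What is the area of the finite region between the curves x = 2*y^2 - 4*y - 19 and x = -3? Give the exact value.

72

Both boundary curves give x as a function of y, so integrate with respect to y. Setting them equal: 2*y^2 - 4*y - 16 = 0, i.e. 2*(y - 4)*(y + 2) = 0, so they meet at y = -2, 4.
For y in [-2, 4], x = 2*y^2 - 4*y - 19 is on the left; area = ∫[-2,4] (-(2*y^2 - 4*y - 16)) dy = 72.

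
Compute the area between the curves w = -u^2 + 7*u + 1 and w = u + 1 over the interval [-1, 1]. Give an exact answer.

The difference (-u^2 + 7*u + 1) - (u + 1) = -u^2 + 6*u changes sign at u = 0 inside [-1, 1], so split the integral there.
∫[-1,0] (-u^2 + 6*u) du = -10/3; the area of that piece is 10/3.
∫[0,1] (-u^2 + 6*u) du = 8/3.
Total area = 10/3 + 8/3 = 6.

6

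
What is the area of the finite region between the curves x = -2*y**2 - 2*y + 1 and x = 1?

Both boundary curves give x as a function of y, so integrate with respect to y. Setting them equal: -2*y**2 - 2*y = 0, i.e. -2*y*(y + 1) = 0, so they meet at y = -1, 0.
For y in [-1, 0], x = -2*y**2 - 2*y + 1 is on the right; area = ∫[-1,0] (-2*y**2 - 2*y) dy = 1/3.

1/3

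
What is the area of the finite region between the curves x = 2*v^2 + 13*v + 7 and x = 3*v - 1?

9

Both boundary curves give x as a function of v, so integrate with respect to v. Setting them equal: 2*v^2 + 10*v + 8 = 0, i.e. 2*(v + 1)*(v + 4) = 0, so they meet at v = -4, -1.
For v in [-4, -1], x = 2*v^2 + 13*v + 7 is on the left; area = ∫[-4,-1] (-(2*v^2 + 10*v + 8)) dv = 9.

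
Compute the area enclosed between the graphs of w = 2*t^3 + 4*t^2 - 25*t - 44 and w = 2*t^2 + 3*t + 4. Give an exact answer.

1741/6

Set the curves equal: 2*t^3 + 4*t^2 - 25*t - 44 = 2*t^2 + 3*t + 4, so 2*t^3 + 2*t^2 - 28*t - 48 = 0, which factors as 2*(t - 4)*(t + 2)*(t + 3) = 0. The curves meet at t = -3, -2, 4.
On [-3, -2], w = 2*t^3 + 4*t^2 - 25*t - 44 is on top; that piece has area ∫[-3,-2] (2*t^3 + 2*t^2 - 28*t - 48) dt = 13/6.
On [-2, 4], w = 2*t^2 + 3*t + 4 is on top; that piece has area ∫[-2,4] (-(2*t^3 + 2*t^2 - 28*t - 48)) dt = 288.
Total enclosed area = 13/6 + 288 = 1741/6.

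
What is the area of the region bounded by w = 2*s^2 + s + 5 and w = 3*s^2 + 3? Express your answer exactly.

9/2

Set the curves equal: 2*s^2 + s + 5 = 3*s^2 + 3, so -s^2 + s + 2 = 0, which factors as -(s - 2)*(s + 1) = 0. The curves meet at s = -1, 2.
On [-1, 2], w = 2*s^2 + s + 5 is on top; that piece has area ∫[-1,2] (-s^2 + s + 2) ds = 9/2.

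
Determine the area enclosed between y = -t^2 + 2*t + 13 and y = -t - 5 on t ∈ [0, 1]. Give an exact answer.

115/6

On [0, 1], (-t^2 + 2*t + 13) - (-t - 5) = -t^2 + 3*t + 18 is ≥ 0 throughout, so the area is a single integral of |-t^2 + 3*t + 18|.
∫[0,1] (-t^2 + 3*t + 18) dt = 115/6.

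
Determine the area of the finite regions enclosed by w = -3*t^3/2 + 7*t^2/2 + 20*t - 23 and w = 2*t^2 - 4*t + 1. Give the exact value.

Set the curves equal: -3*t^3/2 + 7*t^2/2 + 20*t - 23 = 2*t^2 - 4*t + 1, so -3*t^3/2 + 3*t^2/2 + 24*t - 24 = 0, which factors as -3*(t - 4)*(t - 1)*(t + 4)/2 = 0. The curves meet at t = -4, 1, 4.
On [-4, 1], w = 2*t^2 - 4*t + 1 is on top; that piece has area ∫[-4,1] (-(-3*t^3/2 + 3*t^2/2 + 24*t - 24)) dt = 1375/8.
On [1, 4], w = -3*t^3/2 + 7*t^2/2 + 20*t - 23 is on top; that piece has area ∫[1,4] (-3*t^3/2 + 3*t^2/2 + 24*t - 24) dt = 351/8.
Total enclosed area = 1375/8 + 351/8 = 863/4.

863/4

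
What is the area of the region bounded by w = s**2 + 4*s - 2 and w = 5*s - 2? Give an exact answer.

Set the curves equal: s**2 + 4*s - 2 = 5*s - 2, so s**2 - s = 0, which factors as s*(s - 1) = 0. The curves meet at s = 0, 1.
On [0, 1], w = 5*s - 2 is on top; that piece has area ∫[0,1] (-(s**2 - s)) ds = 1/6.

1/6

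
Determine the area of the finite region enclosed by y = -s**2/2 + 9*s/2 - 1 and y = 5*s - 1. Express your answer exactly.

1/12

Set the curves equal: -s**2/2 + 9*s/2 - 1 = 5*s - 1, so -s**2/2 - s/2 = 0, which factors as -s*(s + 1)/2 = 0. The curves meet at s = -1, 0.
On [-1, 0], y = -s**2/2 + 9*s/2 - 1 is on top; that piece has area ∫[-1,0] (-s**2/2 - s/2) ds = 1/12.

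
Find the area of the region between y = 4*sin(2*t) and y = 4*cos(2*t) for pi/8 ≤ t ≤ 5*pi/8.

4*sqrt(2)

On [pi/8, 5*pi/8], (4*sin(2*t)) - (4*cos(2*t)) = 4*sin(2*t) - 4*cos(2*t) is ≥ 0 throughout, so the area is a single integral of |4*sin(2*t) - 4*cos(2*t)|.
∫[pi/8,5*pi/8] (4*sin(2*t) - 4*cos(2*t)) dt = 4*sqrt(2).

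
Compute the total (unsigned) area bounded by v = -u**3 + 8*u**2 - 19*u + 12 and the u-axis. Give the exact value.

The curve meets the u-axis where -u**3 + 8*u**2 - 19*u + 12 = 0, i.e. -(u - 4)*(u - 3)*(u - 1) = 0, at u = 1, 3, 4.
On [1, 3] the curve lies below the axis; ∫[1,3] (-u**3 + 8*u**2 - 19*u + 12) du = -8/3, giving area 8/3.
On [3, 4] the curve lies above the axis; ∫[3,4] (-u**3 + 8*u**2 - 19*u + 12) du = 5/12, giving area 5/12.
Total area = 8/3 + 5/12 = 37/12.

37/12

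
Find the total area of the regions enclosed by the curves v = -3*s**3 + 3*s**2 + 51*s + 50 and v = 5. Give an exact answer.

Set the curves equal: -3*s**3 + 3*s**2 + 51*s + 50 = 5, so -3*s**3 + 3*s**2 + 51*s + 45 = 0, which factors as -3*(s - 5)*(s + 1)*(s + 3) = 0. The curves meet at s = -3, -1, 5.
On [-3, -1], v = 5 is on top; that piece has area ∫[-3,-1] (-(-3*s**3 + 3*s**2 + 51*s + 45)) ds = 28.
On [-1, 5], v = -3*s**3 + 3*s**2 + 51*s + 50 is on top; that piece has area ∫[-1,5] (-3*s**3 + 3*s**2 + 51*s + 45) ds = 540.
Total enclosed area = 28 + 540 = 568.

568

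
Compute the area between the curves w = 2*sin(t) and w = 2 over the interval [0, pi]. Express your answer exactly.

-4 + 2*pi

On [0, pi], (2*sin(t)) - (2) = 2*sin(t) - 2 is ≤ 0 throughout, so the area is a single integral of |2*sin(t) - 2|.
∫[0,pi] (2*sin(t) - 2) dt = 4 - 2*pi; the area of that piece is -4 + 2*pi.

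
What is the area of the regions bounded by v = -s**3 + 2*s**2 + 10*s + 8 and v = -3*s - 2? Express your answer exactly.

Set the curves equal: -s**3 + 2*s**2 + 10*s + 8 = -3*s - 2, so -s**3 + 2*s**2 + 13*s + 10 = 0, which factors as -(s - 5)*(s + 1)*(s + 2) = 0. The curves meet at s = -2, -1, 5.
On [-2, -1], v = -3*s - 2 is on top; that piece has area ∫[-2,-1] (-(-s**3 + 2*s**2 + 13*s + 10)) ds = 13/12.
On [-1, 5], v = -s**3 + 2*s**2 + 10*s + 8 is on top; that piece has area ∫[-1,5] (-s**3 + 2*s**2 + 13*s + 10) ds = 144.
Total enclosed area = 13/12 + 144 = 1741/12.

1741/12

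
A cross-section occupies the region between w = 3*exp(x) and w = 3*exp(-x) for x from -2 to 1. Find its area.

-12 + 3*exp(-2) + 3*exp(-1) + 3*exp(1) + 3*exp(2)

The difference (3*exp(x)) - (3*exp(-x)) = 3*exp(x) - 3*exp(-x) changes sign at x = 0 inside [-2, 1], so split the integral there.
∫[-2,0] (3*exp(x) - 3*exp(-x)) dx = -3*exp(2) - 3*exp(-2) + 6; the area of that piece is -6 + 3*exp(-2) + 3*exp(2).
∫[0,1] (3*exp(x) - 3*exp(-x)) dx = -6 + 3*exp(-1) + 3*exp(1).
Total area = (-6 + 3*exp(-2) + 3*exp(2)) + (-6 + 3*exp(-1) + 3*exp(1)) = -12 + 3*exp(-2) + 3*exp(-1) + 3*exp(1) + 3*exp(2).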